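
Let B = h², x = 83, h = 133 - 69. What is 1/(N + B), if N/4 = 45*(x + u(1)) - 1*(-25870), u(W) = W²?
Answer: 1/122696 ≈ 8.1502e-6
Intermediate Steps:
h = 64
B = 4096 (B = 64² = 4096)
N = 118600 (N = 4*(45*(83 + 1²) - 1*(-25870)) = 4*(45*(83 + 1) + 25870) = 4*(45*84 + 25870) = 4*(3780 + 25870) = 4*29650 = 118600)
1/(N + B) = 1/(118600 + 4096) = 1/122696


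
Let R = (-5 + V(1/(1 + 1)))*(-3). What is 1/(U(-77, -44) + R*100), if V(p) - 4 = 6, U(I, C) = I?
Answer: -1/1577 ≈ -0.00063412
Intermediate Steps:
V(p) = 10 (V(p) = 4 + 6 = 10)
R = -15 (R = (-5 + 10)*(-3) = 5*(-3) = -15)
1/(U(-77, -44) + R*100) = 1/(-77 - 15*100) = 1/(-77 - 1500) = 1/(-1577) = -1/1577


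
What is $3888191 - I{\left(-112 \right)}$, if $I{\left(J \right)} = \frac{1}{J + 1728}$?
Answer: $\frac{6283316655}{1616} \approx 3.8882 \cdot 10^{6}$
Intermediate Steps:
$I{\left(J \right)} = \frac{1}{1728 + J}$
$3888191 - I{\left(-112 \right)} = 3888191 - \frac{1}{1728 - 112} = 3888191 - \frac{1}{1616} = \frac{6283316655}{1616}$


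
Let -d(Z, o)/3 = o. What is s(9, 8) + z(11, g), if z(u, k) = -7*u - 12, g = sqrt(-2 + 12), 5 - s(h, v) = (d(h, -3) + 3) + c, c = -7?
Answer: -89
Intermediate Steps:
d(Z, o) = -3*o
s(h, v) = 0 (s(h, v) = 5 - ((-3*(-3) + 3) - 7) = 5 - ((9 + 3) - 7) = 5 - (12 - 7) = 5 - 1*5 = 5 - 5 = 0)
g = sqrt(10) ≈ 3.1623
z(u, k) = -12 - 7*u
s(9, 8) + z(11, g) = 0 + (-12 - 7*11) = 0 + (-12 - 77) = 0 - 89 = -89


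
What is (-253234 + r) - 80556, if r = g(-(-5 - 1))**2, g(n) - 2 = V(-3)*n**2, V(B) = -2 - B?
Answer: -332346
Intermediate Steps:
g(n) = 2 + n**2 (g(n) = 2 + (-2 - 1*(-3))*n**2 = 2 + (-2 + 3)*n**2 = 2 + 1*n**2 = 2 + n**2)
r = 1444 (r = (2 + (-(-5 - 1))**2)**2 = (2 + (-1*(-6))**2)**2 = (2 + 6**2)**2 = (2 + 36)**2 = 38**2 = 1444)
(-253234 + r) - 80556 = (-253234 + 1444) - 80556 = -251790 - 80556 = -332346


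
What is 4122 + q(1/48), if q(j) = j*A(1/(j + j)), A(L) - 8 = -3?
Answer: 197861/48 ≈ 4122.1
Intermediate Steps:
A(L) = 5 (A(L) = 8 - 3 = 5)
q(j) = 5*j (q(j) = j*5 = 5*j)
4122 + q(1/48) = 4122 + 5/48 = 197861/48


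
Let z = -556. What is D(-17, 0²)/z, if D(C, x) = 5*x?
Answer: 0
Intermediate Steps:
D(-17, 0²)/z = (5*0²)/(-556) = (5*0)*(-1/556) = 0*(-1/556) = 0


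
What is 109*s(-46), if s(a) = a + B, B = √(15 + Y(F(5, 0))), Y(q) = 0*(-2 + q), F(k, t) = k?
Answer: -5014 + 109*√15 ≈ -4591.8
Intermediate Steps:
Y(q) = 0
B = √15 (B = √(15 + 0) = √15 ≈ 3.8730)
s(a) = a + √15
109*s(-46) = 109*(-46 + √15) = -5014 + 109*√15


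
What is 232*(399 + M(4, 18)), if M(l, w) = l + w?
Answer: 97672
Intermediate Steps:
232*(399 + M(4, 18)) = 232*(399 + (4 + 18)) = 232*(399 + 22) = 232*421 = 97672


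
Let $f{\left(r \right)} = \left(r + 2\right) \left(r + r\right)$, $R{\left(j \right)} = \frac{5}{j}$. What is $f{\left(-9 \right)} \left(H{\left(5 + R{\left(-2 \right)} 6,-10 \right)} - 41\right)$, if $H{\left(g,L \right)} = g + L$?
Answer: $-7686$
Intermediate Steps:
$f{\left(r \right)} = 2 r \left(2 + r\right)$ ($f{\left(r \right)} = \left(2 + r\right) 2 r = 2 r \left(2 + r\right)$)
$H{\left(g,L \right)} = L + g$
$f{\left(-9 \right)} \left(H{\left(5 + R{\left(-2 \right)} 6,-10 \right)} - 41\right) = 2 \left(-9\right) \left(2 - 9\right) \left(\left(-10 + \left(5 + \frac{5}{-2} \cdot 6\right)\right) - 41\right) = 2 \left(-9\right) \left(-7\right) \left(\left(-10 + \left(5 + 5 \left(- \frac{1}{2}\right) 6\right)\right) - 41\right) = 126 \left(\left(-10 + \left(5 - 15\right)\right) - 41\right) = 126 \left(\left(-10 - 10\right) - 41\right) = 126 \left(-20 - 41\right) = 126 \left(-61\right) = -7686$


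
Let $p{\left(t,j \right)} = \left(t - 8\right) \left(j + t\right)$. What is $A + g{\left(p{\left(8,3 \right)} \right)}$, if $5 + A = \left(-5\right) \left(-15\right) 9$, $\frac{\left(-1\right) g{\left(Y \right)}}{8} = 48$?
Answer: $286$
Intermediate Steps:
$p{\left(t,j \right)} = \left(-8 + t\right) \left(j + t\right)$
$g{\left(Y \right)} = -384$ ($g{\left(Y \right)} = \left(-8\right) 48 = -384$)
$A = 670$ ($A = -5 + \left(-5\right) \left(-15\right) 9 = -5 + 75 \cdot 9 = -5 + 675 = 670$)
$A + g{\left(p{\left(8,3 \right)} \right)} = 670 - 384 = 286$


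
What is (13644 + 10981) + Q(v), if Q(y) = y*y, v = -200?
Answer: 64625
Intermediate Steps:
Q(y) = y²
(13644 + 10981) + Q(v) = (13644 + 10981) + (-200)² = 24625 + 40000 = 64625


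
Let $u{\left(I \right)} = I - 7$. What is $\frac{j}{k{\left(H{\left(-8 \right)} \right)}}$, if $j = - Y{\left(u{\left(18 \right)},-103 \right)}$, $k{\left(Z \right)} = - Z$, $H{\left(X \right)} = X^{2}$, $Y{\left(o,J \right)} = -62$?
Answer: $- \frac{31}{32} \approx -0.96875$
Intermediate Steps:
$u{\left(I \right)} = -7 + I$
$j = 62$ ($j = \left(-1\right) \left(-62\right) = 62$)
$\frac{j}{k{\left(H{\left(-8 \right)} \right)}} = \frac{62}{\left(-1\right) \left(-8\right)^{2}} = \frac{62}{\left(-1\right) 64} = \frac{62}{-64} = 62 \left(- \frac{1}{64}\right) = - \frac{31}{32}$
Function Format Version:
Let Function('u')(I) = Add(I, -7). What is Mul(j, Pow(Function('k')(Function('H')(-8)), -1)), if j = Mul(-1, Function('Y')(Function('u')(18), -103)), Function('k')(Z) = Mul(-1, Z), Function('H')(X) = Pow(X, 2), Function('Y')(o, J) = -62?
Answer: Rational(-31, 32) ≈ -0.96875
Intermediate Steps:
Function('u')(I) = Add(-7, I)
j = 62 (j = Mul(-1, -62) = 62)
Mul(j, Pow(Function('k')(Function('H')(-8)), -1)) = Mul(62, Pow(Mul(-1, Pow(-8, 2)), -1)) = Mul(62, Pow(Mul(-1, 64), -1)) = Mul(62, Pow(-64, -1)) = Mul(62, Rational(-1, 64)) = Rational(-31, 32)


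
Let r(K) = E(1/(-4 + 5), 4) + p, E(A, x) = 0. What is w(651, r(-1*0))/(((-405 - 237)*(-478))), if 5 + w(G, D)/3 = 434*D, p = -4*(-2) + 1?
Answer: 3901/102292 ≈ 0.038136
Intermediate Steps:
p = 9 (p = 8 + 1 = 9)
r(K) = 9 (r(K) = 0 + 9 = 9)
w(G, D) = -15 + 1302*D (w(G, D) = -15 + 3*(434*D) = -15 + 1302*D)
w(651, r(-1*0))/(((-405 - 237)*(-478))) = (-15 + 1302*9)/(((-405 - 237)*(-478))) = (-15 + 11718)/((-642*(-478))) = 11703/306876 = 11703*(1/306876) = 3901/102292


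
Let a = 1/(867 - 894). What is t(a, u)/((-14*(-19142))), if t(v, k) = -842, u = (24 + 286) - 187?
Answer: -421/133994 ≈ -0.0031419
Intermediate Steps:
u = 123 (u = 310 - 187 = 123)
a = -1/27 (a = 1/(-27) = -1/27 ≈ -0.037037)
t(a, u)/((-14*(-19142))) = -842/((-14*(-19142))) = -842/267988 = -842*1/267988 = -421/133994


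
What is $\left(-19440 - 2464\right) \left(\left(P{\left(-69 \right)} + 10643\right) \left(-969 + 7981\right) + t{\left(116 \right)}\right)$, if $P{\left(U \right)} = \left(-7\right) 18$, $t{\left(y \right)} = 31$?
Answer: $-1615315627440$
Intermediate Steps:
$P{\left(U \right)} = -126$
$\left(-19440 - 2464\right) \left(\left(P{\left(-69 \right)} + 10643\right) \left(-969 + 7981\right) + t{\left(116 \right)}\right) = \left(-19440 - 2464\right) \left(\left(-126 + 10643\right) \left(-969 + 7981\right) + 31\right) = - 21904 \left(10517 \cdot 7012 + 31\right) = - 21904 \left(73745204 + 31\right) = \left(-21904\right) 73745235 = -1615315627440$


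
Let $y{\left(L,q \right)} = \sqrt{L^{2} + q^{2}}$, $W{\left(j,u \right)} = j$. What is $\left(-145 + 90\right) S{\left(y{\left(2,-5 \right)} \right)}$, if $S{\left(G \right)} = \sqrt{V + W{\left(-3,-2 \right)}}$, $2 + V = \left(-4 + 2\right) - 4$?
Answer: $- 55 i \sqrt{11} \approx - 182.41 i$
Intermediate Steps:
$V = -8$ ($V = -2 + \left(\left(-4 + 2\right) - 4\right) = -2 - 6 = -8$)
$S{\left(G \right)} = i \sqrt{11}$ ($S{\left(G \right)} = \sqrt{-8 - 3} = \sqrt{-11} = i \sqrt{11}$)
$\left(-145 + 90\right) S{\left(y{\left(2,-5 \right)} \right)} = \left(-145 + 90\right) i \sqrt{11} = - 55 i \sqrt{11}$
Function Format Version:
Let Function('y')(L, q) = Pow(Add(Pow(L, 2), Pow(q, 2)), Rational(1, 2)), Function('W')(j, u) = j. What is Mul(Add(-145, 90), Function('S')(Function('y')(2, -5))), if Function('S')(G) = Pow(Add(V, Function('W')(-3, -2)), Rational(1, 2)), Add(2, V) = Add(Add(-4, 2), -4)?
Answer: Mul(-55, I, Pow(11, Rational(1, 2))) ≈ Mul(-182.41, I)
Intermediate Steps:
V = -8 (V = Add(-2, Add(Add(-4, 2), -4)) = Add(-2, Add(-2, -4)) = Add(-2, -6) = -8)
Function('S')(G) = Mul(I, Pow(11, Rational(1, 2))) (Function('S')(G) = Pow(Add(-8, -3), Rational(1, 2)) = Pow(-11, Rational(1, 2)) = Mul(I, Pow(11, Rational(1, 2))))
Mul(Add(-145, 90), Function('S')(Function('y')(2, -5))) = Mul(Add(-145, 90), Mul(I, Pow(11, Rational(1, 2)))) = Mul(-55, Mul(I, Pow(11, Rational(1, 2)))) = Mul(-55, I, Pow(11, Rational(1, 2)))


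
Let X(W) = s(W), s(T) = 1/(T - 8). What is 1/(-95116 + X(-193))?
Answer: -201/19118317 ≈ -1.0513e-5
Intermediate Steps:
s(T) = 1/(-8 + T)
X(W) = 1/(-8 + W)
1/(-95116 + X(-193)) = 1/(-95116 + 1/(-8 - 193)) = 1/(-95116 + 1/(-201)) = 1/(-95116 - 1/201) = 1/(-19118317/201) = -201/19118317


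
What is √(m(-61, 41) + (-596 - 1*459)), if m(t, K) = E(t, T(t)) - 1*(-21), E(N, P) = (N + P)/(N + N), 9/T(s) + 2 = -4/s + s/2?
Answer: I*√7192156146/2638 ≈ 32.148*I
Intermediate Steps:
T(s) = 9/(-2 + s/2 - 4/s) (T(s) = 9/(-2 + (-4/s + s/2)) = 9/(-2 + (s/2 - 4/s)) = 9/(-2 + s/2 - 4/s))
E(N, P) = (N + P)/(2*N) (E(N, P) = (N + P)/((2*N)) = (N + P)*(1/(2*N)) = (N + P)/(2*N))
m(t, K) = 21 + (t + 18*t/(-8 + t² - 4*t))/(2*t) (m(t, K) = (t + 18*t/(-8 + t² - 4*t))/(2*t) - 1*(-21) = (t + 18*t/(-8 + t² - 4*t))/(2*t) + 21 = 21 + (t + 18*t/(-8 + t² - 4*t))/(2*t))
√(m(-61, 41) + (-596 - 1*459)) = √((326 - 43*(-61)² + 172*(-61))/(2*(8 - 1*(-61)² + 4*(-61))) + (-596 - 1*459)) = √((326 - 43*3721 - 10492)/(2*(8 - 1*3721 - 244)) + (-596 - 459)) = √((326 - 160003 - 10492)/(2*(8 - 3721 - 244)) - 1055) = √((½)*(-170169)/(-3957) - 1055) = √((½)*(-1/3957)*(-170169) - 1055) = √(56723/2638 - 1055) = √(-2726367/2638) = I*√7192156146/2638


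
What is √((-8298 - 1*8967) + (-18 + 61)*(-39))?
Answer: I*√18942 ≈ 137.63*I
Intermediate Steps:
√((-8298 - 1*8967) + (-18 + 61)*(-39)) = √((-8298 - 8967) + 43*(-39)) = √(-17265 - 1677) = √(-18942) = I*√18942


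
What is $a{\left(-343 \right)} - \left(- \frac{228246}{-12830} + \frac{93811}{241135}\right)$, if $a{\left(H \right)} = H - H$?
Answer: $- \frac{5624169434}{309376205} \approx -18.179$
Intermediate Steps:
$a{\left(H \right)} = 0$
$a{\left(-343 \right)} - \left(- \frac{228246}{-12830} + \frac{93811}{241135}\right) = 0 - \left(- \frac{228246}{-12830} + \frac{93811}{241135}\right) = 0 - \left(\left(-228246\right) \left(- \frac{1}{12830}\right) + 93811 \cdot \frac{1}{241135}\right) = 0 - \left(\frac{114123}{6415} + \frac{93811}{241135}\right) = 0 - \frac{5624169434}{309376205} = - \frac{5624169434}{309376205}$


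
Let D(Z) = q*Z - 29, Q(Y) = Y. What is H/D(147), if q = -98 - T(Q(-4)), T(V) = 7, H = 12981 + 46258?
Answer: -59239/15464 ≈ -3.8308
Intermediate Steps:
H = 59239
q = -105 (q = -98 - 1*7 = -98 - 7 = -105)
D(Z) = -29 - 105*Z (D(Z) = -105*Z - 29 = -29 - 105*Z)
H/D(147) = 59239/(-29 - 105*147) = 59239/(-29 - 15435) = 59239/(-15464) = 59239*(-1/15464) = -59239/15464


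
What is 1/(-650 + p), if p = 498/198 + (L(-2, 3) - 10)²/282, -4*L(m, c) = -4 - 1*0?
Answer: -3102/2007607 ≈ -0.0015451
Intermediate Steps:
L(m, c) = 1 (L(m, c) = -(-4 - 1*0)/4 = -(-4 + 0)/4 = -¼*(-4) = 1)
p = 8693/3102 (p = 498/198 + (1 - 10)²/282 = 498*(1/198) + (-9)²*(1/282) = 83/33 + 81*(1/282) = 83/33 + 27/94 = 8693/3102 ≈ 2.8024)
1/(-650 + p) = 1/(-650 + 8693/3102) = 1/(-2007607/3102) = -3102/2007607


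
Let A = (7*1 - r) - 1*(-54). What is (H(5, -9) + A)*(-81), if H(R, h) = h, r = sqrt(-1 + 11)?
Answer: -4212 + 81*sqrt(10) ≈ -3955.9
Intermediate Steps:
r = sqrt(10) ≈ 3.1623
A = 61 - sqrt(10) (A = (7*1 - sqrt(10)) - 1*(-54) = (7 - sqrt(10)) + 54 = 61 - sqrt(10) ≈ 57.838)
(H(5, -9) + A)*(-81) = (-9 + (61 - sqrt(10)))*(-81) = (52 - sqrt(10))*(-81) = -4212 + 81*sqrt(10)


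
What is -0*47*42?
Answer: 0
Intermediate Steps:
-0*47*42 = -0*42 = -1*0 = 0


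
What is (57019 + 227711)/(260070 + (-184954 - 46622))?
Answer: 47455/4749 ≈ 9.9926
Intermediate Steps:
(57019 + 227711)/(260070 + (-184954 - 46622)) = 284730/(260070 - 231576) = 284730/28494 = 284730*(1/28494) = 47455/4749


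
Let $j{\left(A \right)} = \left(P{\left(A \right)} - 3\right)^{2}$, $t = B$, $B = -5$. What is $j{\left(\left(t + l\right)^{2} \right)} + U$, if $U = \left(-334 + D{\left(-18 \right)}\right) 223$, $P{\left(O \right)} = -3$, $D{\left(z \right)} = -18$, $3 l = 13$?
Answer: $-78460$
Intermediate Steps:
$l = \frac{13}{3}$ ($l = \frac{1}{3} \cdot 13 = \frac{13}{3} \approx 4.3333$)
$t = -5$
$j{\left(A \right)} = 36$ ($j{\left(A \right)} = \left(-3 - 3\right)^{2} = \left(-6\right)^{2} = 36$)
$U = -78496$ ($U = \left(-334 - 18\right) 223 = \left(-352\right) 223 = -78496$)
$j{\left(\left(t + l\right)^{2} \right)} + U = 36 - 78496 = -78460$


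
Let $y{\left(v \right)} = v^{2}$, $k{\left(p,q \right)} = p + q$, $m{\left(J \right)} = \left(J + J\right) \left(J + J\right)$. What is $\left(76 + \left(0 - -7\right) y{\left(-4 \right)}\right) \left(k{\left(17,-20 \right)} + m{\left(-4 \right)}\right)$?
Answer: $11468$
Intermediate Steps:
$m{\left(J \right)} = 4 J^{2}$ ($m{\left(J \right)} = 2 J 2 J = 4 J^{2}$)
$\left(76 + \left(0 - -7\right) y{\left(-4 \right)}\right) \left(k{\left(17,-20 \right)} + m{\left(-4 \right)}\right) = \left(76 + \left(0 - -7\right) \left(-4\right)^{2}\right) \left(\left(17 - 20\right) + 4 \left(-4\right)^{2}\right) = \left(76 + \left(0 + 7\right) 16\right) \left(-3 + 4 \cdot 16\right) = \left(76 + 7 \cdot 16\right) \left(-3 + 64\right) = \left(76 + 112\right) 61 = 188 \cdot 61 = 11468$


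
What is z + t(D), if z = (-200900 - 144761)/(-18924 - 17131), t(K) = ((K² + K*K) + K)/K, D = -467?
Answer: -33293654/36055 ≈ -923.41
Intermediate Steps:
t(K) = (K + 2*K²)/K (t(K) = ((K² + K²) + K)/K = (2*K² + K)/K = (K + 2*K²)/K)
z = 345661/36055 (z = -345661/(-36055) = -345661*(-1/36055) = 345661/36055 ≈ 9.5871)
z + t(D) = 345661/36055 + (1 + 2*(-467)) = 345661/36055 + (1 - 934) = 345661/36055 - 933 = -33293654/36055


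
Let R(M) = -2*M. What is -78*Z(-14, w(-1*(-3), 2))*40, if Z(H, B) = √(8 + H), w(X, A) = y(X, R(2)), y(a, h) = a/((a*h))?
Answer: -3120*I*√6 ≈ -7642.4*I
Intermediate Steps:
y(a, h) = 1/h (y(a, h) = a*(1/(a*h)) = 1/h)
w(X, A) = -¼ (w(X, A) = 1/(-2*2) = 1/(-4) = -¼)
-78*Z(-14, w(-1*(-3), 2))*40 = -78*√(8 - 14)*40 = -78*I*√6*40 = -3120*I*√6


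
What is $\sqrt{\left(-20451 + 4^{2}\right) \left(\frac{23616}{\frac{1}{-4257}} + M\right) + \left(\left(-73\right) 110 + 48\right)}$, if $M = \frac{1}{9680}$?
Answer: $\frac{3 \sqrt{441923884357409}}{44} \approx 1.4333 \cdot 10^{6}$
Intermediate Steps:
$M = \frac{1}{9680} \approx 0.00010331$
$\sqrt{\left(-20451 + 4^{2}\right) \left(\frac{23616}{\frac{1}{-4257}} + M\right) + \left(\left(-73\right) 110 + 48\right)} = \sqrt{\left(-20451 + 4^{2}\right) \left(\frac{23616}{\frac{1}{-4257}} + \frac{1}{9680}\right) + \left(\left(-73\right) 110 + 48\right)} = \sqrt{\left(-20451 + 16\right) \left(\frac{23616}{- \frac{1}{4257}} + \frac{1}{9680}\right) + \left(-8030 + 48\right)} = \sqrt{- 20435 \left(23616 \left(-4257\right) + \frac{1}{9680}\right) - 7982} = \sqrt{- 20435 \left(-100533312 + \frac{1}{9680}\right) - 7982} = \sqrt{\left(-20435\right) \left(- \frac{973162460159}{9680}\right) - 7982} = \sqrt{\frac{3977314974669833}{1936} - 7982} = \sqrt{\frac{3977314959216681}{1936}} = \frac{3 \sqrt{441923884357409}}{44}$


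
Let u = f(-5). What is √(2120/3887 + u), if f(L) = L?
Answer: I*√398245/299 ≈ 2.1106*I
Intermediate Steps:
u = -5
√(2120/3887 + u) = √(2120/3887 - 5) = √(-17315/3887) = I*√398245/299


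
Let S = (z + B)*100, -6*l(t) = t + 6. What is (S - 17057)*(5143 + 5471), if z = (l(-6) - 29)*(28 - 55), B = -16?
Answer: 633050802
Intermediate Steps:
l(t) = -1 - t/6 (l(t) = -(t + 6)/6 = -(6 + t)/6 = -1 - t/6)
z = 783 (z = ((-1 - ⅙*(-6)) - 29)*(28 - 55) = ((-1 + 1) - 29)*(-27) = (0 - 29)*(-27) = -29*(-27) = 783)
S = 76700 (S = (783 - 16)*100 = 767*100 = 76700)
(S - 17057)*(5143 + 5471) = (76700 - 17057)*(5143 + 5471) = 59643*10614 = 633050802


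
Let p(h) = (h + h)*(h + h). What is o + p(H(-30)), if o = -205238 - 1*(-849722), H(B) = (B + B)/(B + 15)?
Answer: 644548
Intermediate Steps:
H(B) = 2*B/(15 + B) (H(B) = (2*B)/(15 + B) = 2*B/(15 + B))
p(h) = 4*h**2 (p(h) = (2*h)*(2*h) = 4*h**2)
o = 644484 (o = -205238 + 849722 = 644484)
o + p(H(-30)) = 644484 + 4*(2*(-30)/(15 - 30))**2 = 644484 + 4*(2*(-30)/(-15))**2 = 644484 + 4*(2*(-30)*(-1/15))**2 = 644484 + 4*4**2 = 644484 + 4*16 = 644484 + 64 = 644548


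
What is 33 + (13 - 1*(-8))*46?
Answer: 999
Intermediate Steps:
33 + (13 - 1*(-8))*46 = 33 + (13 + 8)*46 = 33 + 21*46 = 33 + 966 = 999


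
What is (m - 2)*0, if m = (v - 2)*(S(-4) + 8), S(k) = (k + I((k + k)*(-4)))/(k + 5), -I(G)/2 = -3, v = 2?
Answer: 0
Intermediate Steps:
I(G) = 6 (I(G) = -2*(-3) = 6)
S(k) = (6 + k)/(5 + k) (S(k) = (k + 6)/(k + 5) = (6 + k)/(5 + k))
m = 0 (m = (2 - 2)*((6 - 4)/(5 - 4) + 8) = 0*(2/1 + 8) = 0*(1*2 + 8) = 0*(2 + 8) = 0*10 = 0)
(m - 2)*0 = (0 - 2)*0 = -2*0 = 0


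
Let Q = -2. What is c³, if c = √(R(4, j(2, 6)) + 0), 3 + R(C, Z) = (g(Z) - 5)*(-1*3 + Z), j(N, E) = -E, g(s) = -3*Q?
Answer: -24*I*√3 ≈ -41.569*I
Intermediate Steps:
g(s) = 6 (g(s) = -3*(-2) = 6)
R(C, Z) = -6 + Z (R(C, Z) = -3 + (6 - 5)*(-1*3 + Z) = -3 + 1*(-3 + Z) = -3 + (-3 + Z) = -6 + Z)
c = 2*I*√3 (c = √((-6 - 1*6) + 0) = √((-6 - 6) + 0) = √(-12 + 0) = √(-12) = 2*I*√3 ≈ 3.4641*I)
c³ = (2*I*√3)³ = -24*I*√3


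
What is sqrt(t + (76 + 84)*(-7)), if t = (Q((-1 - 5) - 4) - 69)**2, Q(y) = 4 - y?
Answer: sqrt(1905) ≈ 43.646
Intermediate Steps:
t = 3025 (t = ((4 - ((-1 - 5) - 4)) - 69)**2 = ((4 - (-6 - 4)) - 69)**2 = ((4 - 1*(-10)) - 69)**2 = ((4 + 10) - 69)**2 = (14 - 69)**2 = (-55)**2 = 3025)
sqrt(t + (76 + 84)*(-7)) = sqrt(3025 + (76 + 84)*(-7)) = sqrt(3025 + 160*(-7)) = sqrt(3025 - 1120) = sqrt(1905)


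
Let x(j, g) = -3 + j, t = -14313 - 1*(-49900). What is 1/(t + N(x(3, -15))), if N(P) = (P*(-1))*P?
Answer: 1/35587 ≈ 2.8100e-5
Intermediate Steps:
t = 35587 (t = -14313 + 49900 = 35587)
N(P) = -P² (N(P) = (-P)*P = -P²)
1/(t + N(x(3, -15))) = 1/(35587 - (-3 + 3)²) = 1/(35587 - 1*0²) = 1/(35587 - 1*0) = 1/(35587 + 0) = 1/35587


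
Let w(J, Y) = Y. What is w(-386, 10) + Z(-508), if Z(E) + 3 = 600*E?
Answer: -304793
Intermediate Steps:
Z(E) = -3 + 600*E
w(-386, 10) + Z(-508) = 10 + (-3 + 600*(-508)) = 10 + (-3 - 304800) = 10 - 304803 = -304793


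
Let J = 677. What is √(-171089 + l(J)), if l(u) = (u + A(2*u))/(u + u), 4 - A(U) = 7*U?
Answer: 3*I*√34852456918/1354 ≈ 413.64*I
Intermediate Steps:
A(U) = 4 - 7*U
l(u) = (4 - 13*u)/(2*u) (l(u) = (u + (4 - 14*u))/(u + u) = (u + (4 - 14*u))/((2*u)) = (4 - 13*u)*(1/(2*u)) = (4 - 13*u)/(2*u))
√(-171089 + l(J)) = √(-171089 + (-13/2 + 2/677)) = √(-171089 - 8797/1354) = √(-231663303/1354) = 3*I*√34852456918/1354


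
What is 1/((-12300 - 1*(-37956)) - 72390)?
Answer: -1/46734 ≈ -2.1398e-5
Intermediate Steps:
1/((-12300 - 1*(-37956)) - 72390) = 1/((-12300 + 37956) - 72390) = 1/(25656 - 72390) = 1/(-46734) = -1/46734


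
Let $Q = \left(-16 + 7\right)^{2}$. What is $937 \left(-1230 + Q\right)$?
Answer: $-1076613$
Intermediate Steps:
$Q = 81$ ($Q = \left(-9\right)^{2} = 81$)
$937 \left(-1230 + Q\right) = 937 \left(-1230 + 81\right) = 937 \left(-1149\right) = -1076613$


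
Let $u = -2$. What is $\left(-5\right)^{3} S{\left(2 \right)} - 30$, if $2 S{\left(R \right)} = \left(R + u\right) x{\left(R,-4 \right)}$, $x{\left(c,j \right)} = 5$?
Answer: $-30$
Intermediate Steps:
$S{\left(R \right)} = -5 + \frac{5 R}{2}$ ($S{\left(R \right)} = \frac{\left(R - 2\right) 5}{2} = \frac{\left(-2 + R\right) 5}{2} = \frac{-10 + 5 R}{2} = -5 + \frac{5 R}{2}$)
$\left(-5\right)^{3} S{\left(2 \right)} - 30 = \left(-5\right)^{3} \left(-5 + \frac{5}{2} \cdot 2\right) - 30 = - 125 \left(-5 + 5\right) - 30 = \left(-125\right) 0 - 30 = 0 - 30 = -30$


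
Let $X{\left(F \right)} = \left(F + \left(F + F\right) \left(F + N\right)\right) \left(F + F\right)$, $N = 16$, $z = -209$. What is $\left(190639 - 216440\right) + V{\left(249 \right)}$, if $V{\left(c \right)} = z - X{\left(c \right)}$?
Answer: $-65871072$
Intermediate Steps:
$X{\left(F \right)} = 2 F \left(F + 2 F \left(16 + F\right)\right)$ ($X{\left(F \right)} = \left(F + \left(F + F\right) \left(F + 16\right)\right) \left(F + F\right) = \left(F + 2 F \left(16 + F\right)\right) 2 F = 2 F \left(F + 2 F \left(16 + F\right)\right)$)
$V{\left(c \right)} = -209 - c^{2} \left(66 + 4 c\right)$
$\left(190639 - 216440\right) + V{\left(249 \right)} = \left(190639 - 216440\right) + \left(-209 + 249^{2} \left(-66 - 996\right)\right) = -25801 + \left(-209 + 62001 \left(-66 - 996\right)\right) = -25801 + \left(-209 + 62001 \left(-1062\right)\right) = -25801 - 65845271 = -65871072$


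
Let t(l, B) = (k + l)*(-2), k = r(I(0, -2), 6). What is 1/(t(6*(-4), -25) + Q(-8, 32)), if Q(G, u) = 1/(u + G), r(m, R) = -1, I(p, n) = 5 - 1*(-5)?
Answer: 24/1201 ≈ 0.019983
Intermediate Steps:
I(p, n) = 10 (I(p, n) = 5 + 5 = 10)
k = -1
t(l, B) = 2 - 2*l (t(l, B) = (-1 + l)*(-2) = 2 - 2*l)
Q(G, u) = 1/(G + u)
1/(t(6*(-4), -25) + Q(-8, 32)) = 1/((2 - 12*(-4)) + 1/(-8 + 32)) = 1/((2 - 2*(-24)) + 1/24) = 1/((2 + 48) + 1/24) = 1/(50 + 1/24) = 1/(1201/24) = 24/1201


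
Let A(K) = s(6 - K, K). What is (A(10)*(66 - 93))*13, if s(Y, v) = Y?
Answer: 1404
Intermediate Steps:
A(K) = 6 - K
(A(10)*(66 - 93))*13 = ((6 - 1*10)*(66 - 93))*13 = ((6 - 10)*(-27))*13 = -4*(-27)*13 = 108*13 = 1404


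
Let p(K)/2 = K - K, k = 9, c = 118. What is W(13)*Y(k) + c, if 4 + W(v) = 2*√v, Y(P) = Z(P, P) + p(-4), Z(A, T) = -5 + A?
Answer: 102 + 8*√13 ≈ 130.84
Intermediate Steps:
p(K) = 0 (p(K) = 2*(K - K) = 2*0 = 0)
Y(P) = -5 + P (Y(P) = (-5 + P) + 0 = -5 + P)
W(v) = -4 + 2*√v
W(13)*Y(k) + c = (-4 + 2*√13)*(-5 + 9) + 118 = (-4 + 2*√13)*4 + 118 = (-16 + 8*√13) + 118 = 102 + 8*√13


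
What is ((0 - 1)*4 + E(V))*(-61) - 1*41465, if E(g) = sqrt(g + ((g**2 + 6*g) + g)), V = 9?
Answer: -41221 - 183*sqrt(17) ≈ -41976.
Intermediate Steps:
E(g) = sqrt(g**2 + 8*g) (E(g) = sqrt(g + (g**2 + 7*g)) = sqrt(g**2 + 8*g))
((0 - 1)*4 + E(V))*(-61) - 1*41465 = ((0 - 1)*4 + sqrt(9*(8 + 9)))*(-61) - 1*41465 = (-1*4 + sqrt(9*17))*(-61) - 41465 = (-4 + sqrt(153))*(-61) - 41465 = (-4 + 3*sqrt(17))*(-61) - 41465 = (244 - 183*sqrt(17)) - 41465 = -41221 - 183*sqrt(17)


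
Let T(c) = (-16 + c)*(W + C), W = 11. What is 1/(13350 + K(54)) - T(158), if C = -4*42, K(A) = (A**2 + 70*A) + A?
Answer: 448109401/20100 ≈ 22294.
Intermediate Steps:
K(A) = A**2 + 71*A
C = -168
T(c) = 2512 - 157*c (T(c) = (-16 + c)*(11 - 168) = (-16 + c)*(-157) = 2512 - 157*c)
1/(13350 + K(54)) - T(158) = 1/(13350 + 54*(71 + 54)) - (2512 - 157*158) = 1/(13350 + 54*125) - (2512 - 24806) = 1/(13350 + 6750) - 1*(-22294) = 1/20100 + 22294 = 448109401/20100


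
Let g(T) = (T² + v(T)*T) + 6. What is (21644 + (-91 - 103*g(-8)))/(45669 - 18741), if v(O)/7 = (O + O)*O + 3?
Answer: 769951/26928 ≈ 28.593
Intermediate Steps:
v(O) = 21 + 14*O² (v(O) = 7*((O + O)*O + 3) = 7*((2*O)*O + 3) = 7*(2*O² + 3) = 7*(3 + 2*O²) = 21 + 14*O²)
g(T) = 6 + T² + T*(21 + 14*T²) (g(T) = (T² + (21 + 14*T²)*T) + 6 = (T² + T*(21 + 14*T²)) + 6 = 6 + T² + T*(21 + 14*T²))
(21644 + (-91 - 103*g(-8)))/(45669 - 18741) = (21644 + (-91 - 103*(6 + (-8)² + 14*(-8)³ + 21*(-8))))/(45669 - 18741) = (21644 + (-91 - 103*(6 + 64 + 14*(-512) - 168)))/26928 = (21644 + (-91 - 103*(6 + 64 - 7168 - 168)))*(1/26928) = (21644 + (-91 - 103*(-7266)))*(1/26928) = (21644 + (-91 + 748398))*(1/26928) = (21644 + 748307)*(1/26928) = 769951*(1/26928) = 769951/26928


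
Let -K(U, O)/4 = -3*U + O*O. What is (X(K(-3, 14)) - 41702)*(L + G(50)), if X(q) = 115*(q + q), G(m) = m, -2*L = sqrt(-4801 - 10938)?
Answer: -11515100 + 115151*I*sqrt(15739) ≈ -1.1515e+7 + 1.4446e+7*I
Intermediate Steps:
L = -I*sqrt(15739)/2 (L = -sqrt(-4801 - 10938)/2 = -I*sqrt(15739)/2 ≈ -62.728*I)
K(U, O) = -4*O**2 + 12*U (K(U, O) = -4*(-3*U + O*O) = -4*(-3*U + O**2) = -4*(O**2 - 3*U) = -4*O**2 + 12*U)
X(q) = 230*q (X(q) = 115*(2*q) = 230*q)
(X(K(-3, 14)) - 41702)*(L + G(50)) = (230*(-4*14**2 + 12*(-3)) - 41702)*(-I*sqrt(15739)/2 + 50) = (230*(-4*196 - 36) - 41702)*(50 - I*sqrt(15739)/2) = (230*(-784 - 36) - 41702)*(50 - I*sqrt(15739)/2) = (230*(-820) - 41702)*(50 - I*sqrt(15739)/2) = (-188600 - 41702)*(50 - I*sqrt(15739)/2) = -230302*(50 - I*sqrt(15739)/2) = -11515100 + 115151*I*sqrt(15739)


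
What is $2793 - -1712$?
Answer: $4505$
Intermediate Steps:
$2793 - -1712 = 2793 + 1712 = 4505$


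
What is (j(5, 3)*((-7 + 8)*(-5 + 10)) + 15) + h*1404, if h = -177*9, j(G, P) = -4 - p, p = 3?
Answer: -2236592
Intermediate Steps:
j(G, P) = -7 (j(G, P) = -4 - 1*3 = -4 - 3 = -7)
h = -1593
(j(5, 3)*((-7 + 8)*(-5 + 10)) + 15) + h*1404 = (-7*(-7 + 8)*(-5 + 10) + 15) - 1593*1404 = (-7*5 + 15) - 2236572 = (-35 + 15) - 2236572 = -20 - 2236572 = -2236592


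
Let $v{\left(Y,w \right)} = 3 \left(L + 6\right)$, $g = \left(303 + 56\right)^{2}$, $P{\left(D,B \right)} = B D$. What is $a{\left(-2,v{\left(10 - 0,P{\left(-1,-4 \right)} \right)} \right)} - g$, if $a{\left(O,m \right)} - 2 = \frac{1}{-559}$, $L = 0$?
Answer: $- \frac{72043362}{559} \approx -1.2888 \cdot 10^{5}$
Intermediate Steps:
$g = 128881$ ($g = 359^{2} = 128881$)
$v{\left(Y,w \right)} = 18$ ($v{\left(Y,w \right)} = 3 \left(0 + 6\right) = 3 \cdot 6 = 18$)
$a{\left(O,m \right)} = \frac{1117}{559}$ ($a{\left(O,m \right)} = 2 + \frac{1}{-559} = 2 - \frac{1}{559} = \frac{1117}{559}$)
$a{\left(-2,v{\left(10 - 0,P{\left(-1,-4 \right)} \right)} \right)} - g = \frac{1117}{559} - 128881 = - \frac{72043362}{559}$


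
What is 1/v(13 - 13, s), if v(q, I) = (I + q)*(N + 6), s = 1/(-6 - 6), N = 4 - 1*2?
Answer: -3/2 ≈ -1.5000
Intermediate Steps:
N = 2 (N = 4 - 2 = 2)
s = -1/12 (s = 1/(-12) = -1/12 ≈ -0.083333)
v(q, I) = 8*I + 8*q (v(q, I) = (I + q)*(2 + 6) = (I + q)*8 = 8*I + 8*q)
1/v(13 - 13, s) = 1/(8*(-1/12) + 8*(13 - 13)) = 1/(-2/3 + 8*0) = 1/(-2/3 + 0) = 1/(-2/3) = -3/2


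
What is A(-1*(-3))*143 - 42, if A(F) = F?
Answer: 387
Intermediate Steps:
A(-1*(-3))*143 - 42 = -1*(-3)*143 - 42 = 3*143 - 42 = 429 - 42 = 387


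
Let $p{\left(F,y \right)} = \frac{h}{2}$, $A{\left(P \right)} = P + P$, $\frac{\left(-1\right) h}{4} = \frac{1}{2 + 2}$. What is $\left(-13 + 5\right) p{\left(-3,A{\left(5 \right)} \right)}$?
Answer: $4$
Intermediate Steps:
$h = -1$ ($h = - \frac{4}{2 + 2} = - \frac{4}{4} = \left(-4\right) \frac{1}{4} = -1$)
$A{\left(P \right)} = 2 P$
$p{\left(F,y \right)} = - \frac{1}{2}$
$\left(-13 + 5\right) p{\left(-3,A{\left(5 \right)} \right)} = \left(-13 + 5\right) \left(- \frac{1}{2}\right) = \left(-8\right) \left(- \frac{1}{2}\right) = 4$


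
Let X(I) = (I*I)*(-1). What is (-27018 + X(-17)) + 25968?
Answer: -1339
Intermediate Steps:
X(I) = -I**2 (X(I) = I**2*(-1) = -I**2)
(-27018 + X(-17)) + 25968 = (-27018 - 1*(-17)**2) + 25968 = (-27018 - 1*289) + 25968 = (-27018 - 289) + 25968 = -27307 + 25968 = -1339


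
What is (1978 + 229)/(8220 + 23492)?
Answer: 2207/31712 ≈ 0.069595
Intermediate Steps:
(1978 + 229)/(8220 + 23492) = 2207/31712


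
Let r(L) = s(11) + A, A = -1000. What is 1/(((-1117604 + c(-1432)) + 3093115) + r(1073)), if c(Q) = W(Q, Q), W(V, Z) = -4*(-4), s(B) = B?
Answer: 1/1974538 ≈ 5.0645e-7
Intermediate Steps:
W(V, Z) = 16
r(L) = -989 (r(L) = 11 - 1000 = -989)
c(Q) = 16
1/(((-1117604 + c(-1432)) + 3093115) + r(1073)) = 1/(((-1117604 + 16) + 3093115) - 989) = 1/((-1117588 + 3093115) - 989) = 1/(1975527 - 989) = 1/1974538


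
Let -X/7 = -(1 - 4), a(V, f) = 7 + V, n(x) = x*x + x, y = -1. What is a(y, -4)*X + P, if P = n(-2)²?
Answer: -122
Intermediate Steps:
n(x) = x + x² (n(x) = x² + x = x + x²)
X = -21 (X = -(-7)*(1 - 4) = -(-7)*(-3) = -7*3 = -21)
P = 4 (P = (-2*(1 - 2))² = (-2*(-1))² = 2² = 4)
a(y, -4)*X + P = (7 - 1)*(-21) + 4 = 6*(-21) + 4 = -126 + 4 = -122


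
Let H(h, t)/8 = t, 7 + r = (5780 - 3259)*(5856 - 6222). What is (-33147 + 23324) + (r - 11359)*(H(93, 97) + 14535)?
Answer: -14301279995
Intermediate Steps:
r = -922693 (r = -7 + (5780 - 3259)*(5856 - 6222) = -7 + 2521*(-366) = -7 - 922686 = -922693)
H(h, t) = 8*t
(-33147 + 23324) + (r - 11359)*(H(93, 97) + 14535) = (-33147 + 23324) + (-922693 - 11359)*(8*97 + 14535) = -9823 - 934052*(776 + 14535) = -9823 - 934052*15311 = -9823 - 14301270172 = -14301279995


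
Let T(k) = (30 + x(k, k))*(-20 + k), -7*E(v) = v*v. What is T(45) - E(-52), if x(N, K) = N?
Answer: 15829/7 ≈ 2261.3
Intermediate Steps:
E(v) = -v²/7 (E(v) = -v*v/7 = -v²/7)
T(k) = (-20 + k)*(30 + k) (T(k) = (30 + k)*(-20 + k) = (-20 + k)*(30 + k))
T(45) - E(-52) = (-600 + 45² + 10*45) - (-1)*(-52)²/7 = (-600 + 2025 + 450) - (-1)*2704/7 = 1875 - 1*(-2704/7) = 1875 + 2704/7 = 15829/7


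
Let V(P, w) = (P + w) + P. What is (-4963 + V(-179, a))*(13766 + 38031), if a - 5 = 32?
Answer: -273695348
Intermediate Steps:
a = 37 (a = 5 + 32 = 37)
V(P, w) = w + 2*P
(-4963 + V(-179, a))*(13766 + 38031) = (-4963 + (37 + 2*(-179)))*(13766 + 38031) = (-4963 + (37 - 358))*51797 = (-4963 - 321)*51797 = -5284*51797 = -273695348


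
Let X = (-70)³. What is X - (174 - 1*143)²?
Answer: -343961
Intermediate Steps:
X = -343000
X - (174 - 1*143)² = -343000 - (174 - 1*143)² = -343000 - (174 - 143)² = -343000 - 1*31² = -343000 - 1*961 = -343000 - 961 = -343961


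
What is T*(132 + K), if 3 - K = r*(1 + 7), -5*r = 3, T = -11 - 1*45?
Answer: -39144/5 ≈ -7828.8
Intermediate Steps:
T = -56 (T = -11 - 45 = -56)
r = -3/5 (r = -1/5*3 = -3/5 ≈ -0.60000)
K = 39/5 (K = 3 - (-3)*(1 + 7)/5 = 3 - (-3)*8/5 = 3 - 1*(-24/5) = 3 + 24/5 = 39/5 ≈ 7.8000)
T*(132 + K) = -56*(132 + 39/5) = -56*699/5 = -39144/5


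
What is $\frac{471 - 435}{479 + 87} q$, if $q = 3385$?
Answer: $\frac{60930}{283} \approx 215.3$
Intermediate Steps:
$\frac{471 - 435}{479 + 87} q = \frac{471 - 435}{479 + 87} \cdot 3385 = \frac{36}{566} \cdot 3385 = 36 \cdot \frac{1}{566} \cdot 3385 = \frac{18}{283} \cdot 3385 = \frac{60930}{283}$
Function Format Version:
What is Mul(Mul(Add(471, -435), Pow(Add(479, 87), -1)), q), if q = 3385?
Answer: Rational(60930, 283) ≈ 215.30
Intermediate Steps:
Mul(Mul(Add(471, -435), Pow(Add(479, 87), -1)), q) = Mul(Mul(Add(471, -435), Pow(Add(479, 87), -1)), 3385) = Mul(Mul(36, Pow(566, -1)), 3385) = Mul(Mul(36, Rational(1, 566)), 3385) = Mul(Rational(18, 283), 3385) = Rational(60930, 283)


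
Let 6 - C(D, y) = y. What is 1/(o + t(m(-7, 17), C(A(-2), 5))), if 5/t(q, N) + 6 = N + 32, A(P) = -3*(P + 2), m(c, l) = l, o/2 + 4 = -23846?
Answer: -27/1287895 ≈ -2.0964e-5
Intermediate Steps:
o = -47700 (o = -8 + 2*(-23846) = -8 - 47692 = -47700)
A(P) = -6 - 3*P (A(P) = -3*(2 + P) = -6 - 3*P)
C(D, y) = 6 - y
t(q, N) = 5/(26 + N) (t(q, N) = 5/(-6 + (N + 32)) = 5/(-6 + (32 + N)) = 5/(26 + N))
1/(o + t(m(-7, 17), C(A(-2), 5))) = 1/(-47700 + 5/(26 + (6 - 1*5))) = 1/(-47700 + 5/(26 + (6 - 5))) = 1/(-47700 + 5/(26 + 1)) = 1/(-47700 + 5/27) = 1/(-1287895/27) = -27/1287895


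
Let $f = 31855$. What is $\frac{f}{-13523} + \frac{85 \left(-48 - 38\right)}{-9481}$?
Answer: $- \frac{203164125}{128211563} \approx -1.5846$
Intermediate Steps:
$\frac{f}{-13523} + \frac{85 \left(-48 - 38\right)}{-9481} = \frac{31855}{-13523} + \frac{85 \left(-48 - 38\right)}{-9481} = 31855 \left(- \frac{1}{13523}\right) + 85 \left(-86\right) \left(- \frac{1}{9481}\right) = - \frac{31855}{13523} - - \frac{7310}{9481} = - \frac{31855}{13523} + \frac{7310}{9481} = - \frac{203164125}{128211563}$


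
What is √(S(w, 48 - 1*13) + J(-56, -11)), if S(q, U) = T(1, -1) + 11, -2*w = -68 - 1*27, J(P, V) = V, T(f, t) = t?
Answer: I ≈ 1.0*I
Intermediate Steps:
w = 95/2 (w = -(-68 - 1*27)/2 = -(-68 - 27)/2 = -½*(-95) = 95/2 ≈ 47.500)
S(q, U) = 10 (S(q, U) = -1 + 11 = 10)
√(S(w, 48 - 1*13) + J(-56, -11)) = √(10 - 11) = √(-1) = I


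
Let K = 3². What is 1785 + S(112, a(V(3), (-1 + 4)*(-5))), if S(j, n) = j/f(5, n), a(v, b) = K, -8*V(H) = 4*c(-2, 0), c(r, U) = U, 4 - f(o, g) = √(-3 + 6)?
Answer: 23653/13 + 112*√3/13 ≈ 1834.4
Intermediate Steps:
K = 9
f(o, g) = 4 - √3 (f(o, g) = 4 - √(-3 + 6) = 4 - √3)
V(H) = 0 (V(H) = -0/2 = -⅛*0 = 0)
a(v, b) = 9
S(j, n) = j/(4 - √3)
1785 + S(112, a(V(3), (-1 + 4)*(-5))) = 1785 + 112/(4 - √3)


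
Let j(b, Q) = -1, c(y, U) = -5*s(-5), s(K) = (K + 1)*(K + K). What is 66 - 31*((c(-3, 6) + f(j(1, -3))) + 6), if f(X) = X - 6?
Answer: 6297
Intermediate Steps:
s(K) = 2*K*(1 + K) (s(K) = (1 + K)*(2*K) = 2*K*(1 + K))
c(y, U) = -200 (c(y, U) = -10*(-5)*(1 - 5) = -10*(-5)*(-4) = -5*40 = -200)
f(X) = -6 + X
66 - 31*((c(-3, 6) + f(j(1, -3))) + 6) = 66 - 31*((-200 + (-6 - 1)) + 6) = 66 - 31*((-200 - 7) + 6) = 66 - 31*(-207 + 6) = 66 - 31*(-201) = 66 + 6231 = 6297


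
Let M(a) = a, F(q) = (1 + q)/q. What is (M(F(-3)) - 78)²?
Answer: 53824/9 ≈ 5980.4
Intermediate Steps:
F(q) = (1 + q)/q
(M(F(-3)) - 78)² = ((1 - 3)/(-3) - 78)² = (-⅓*(-2) - 78)² = (⅔ - 78)² = (-232/3)² = 53824/9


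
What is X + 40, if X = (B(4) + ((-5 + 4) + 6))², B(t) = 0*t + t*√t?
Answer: 209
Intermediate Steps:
B(t) = t^(3/2) (B(t) = 0 + t^(3/2) = t^(3/2))
X = 169 (X = (4^(3/2) + ((-5 + 4) + 6))² = (8 + (-1 + 6))² = (8 + 5)² = 13² = 169)
X + 40 = 169 + 40 = 209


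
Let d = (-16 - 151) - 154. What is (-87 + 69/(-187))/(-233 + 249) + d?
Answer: -488385/1496 ≈ -326.46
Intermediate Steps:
d = -321 (d = -167 - 154 = -321)
(-87 + 69/(-187))/(-233 + 249) + d = (-87 + 69/(-187))/(-233 + 249) - 321 = (-87 + 69*(-1/187))/16 - 321 = (-87 - 69/187)*(1/16) - 321 = -16338/187*1/16 - 321 = -8169/1496 - 321 = -488385/1496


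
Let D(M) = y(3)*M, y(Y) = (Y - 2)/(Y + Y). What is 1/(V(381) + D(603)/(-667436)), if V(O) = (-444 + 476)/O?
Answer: 508586232/42639323 ≈ 11.928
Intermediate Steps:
y(Y) = (-2 + Y)/(2*Y) (y(Y) = (-2 + Y)/((2*Y)) = (-2 + Y)*(1/(2*Y)) = (-2 + Y)/(2*Y))
V(O) = 32/O
D(M) = M/6 (D(M) = ((1/2)*(-2 + 3)/3)*M = ((1/2)*(1/3)*1)*M = M/6)
1/(V(381) + D(603)/(-667436)) = 1/(32/381 + ((1/6)*603)/(-667436)) = 1/(32*(1/381) + (201/2)*(-1/667436)) = 1/(32/381 - 201/1334872) = 1/(42639323/508586232) = 508586232/42639323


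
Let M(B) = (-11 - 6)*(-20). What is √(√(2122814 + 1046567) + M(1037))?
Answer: √(340 + √3169381) ≈ 46.046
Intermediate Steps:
M(B) = 340 (M(B) = -17*(-20) = 340)
√(√(2122814 + 1046567) + M(1037)) = √(√(2122814 + 1046567) + 340) = √(√3169381 + 340) = √(340 + √3169381)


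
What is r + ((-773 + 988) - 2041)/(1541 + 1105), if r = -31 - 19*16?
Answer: -444118/1323 ≈ -335.69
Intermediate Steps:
r = -335 (r = -31 - 304 = -335)
r + ((-773 + 988) - 2041)/(1541 + 1105) = -335 + ((-773 + 988) - 2041)/(1541 + 1105) = -335 + (215 - 2041)/2646 = -335 - 1826*1/2646 = -335 - 913/1323 = -444118/1323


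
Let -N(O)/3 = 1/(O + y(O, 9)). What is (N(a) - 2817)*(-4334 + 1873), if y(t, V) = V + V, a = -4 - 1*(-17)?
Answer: 214919130/31 ≈ 6.9329e+6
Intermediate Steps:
a = 13 (a = -4 + 17 = 13)
y(t, V) = 2*V
N(O) = -3/(18 + O) (N(O) = -3/(O + 2*9) = -3/(O + 18) = -3/(18 + O))
(N(a) - 2817)*(-4334 + 1873) = (-3/(18 + 13) - 2817)*(-4334 + 1873) = (-3/31 - 2817)*(-2461) = -87330/31*(-2461) = 214919130/31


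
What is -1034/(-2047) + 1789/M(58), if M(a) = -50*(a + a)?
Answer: 2335117/11872600 ≈ 0.19668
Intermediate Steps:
M(a) = -100*a
-1034/(-2047) + 1789/M(58) = -1034/(-2047) + 1789/((-100*58)) = -1034*(-1/2047) + 1789/(-5800) = 1034/2047 + 1789*(-1/5800) = 1034/2047 - 1789/5800 = 2335117/11872600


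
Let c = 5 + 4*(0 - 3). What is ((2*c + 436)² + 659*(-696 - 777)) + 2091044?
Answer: 1298421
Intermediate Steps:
c = -7 (c = 5 + 4*(-3) = 5 - 12 = -7)
((2*c + 436)² + 659*(-696 - 777)) + 2091044 = ((2*(-7) + 436)² + 659*(-696 - 777)) + 2091044 = ((-14 + 436)² + 659*(-1473)) + 2091044 = (422² - 970707) + 2091044 = (178084 - 970707) + 2091044 = -792623 + 2091044 = 1298421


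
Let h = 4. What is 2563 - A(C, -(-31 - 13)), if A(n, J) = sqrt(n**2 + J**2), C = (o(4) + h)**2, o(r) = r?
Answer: 2563 - 4*sqrt(377) ≈ 2485.3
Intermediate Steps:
C = 64 (C = (4 + 4)**2 = 8**2 = 64)
A(n, J) = sqrt(J**2 + n**2)
2563 - A(C, -(-31 - 13)) = 2563 - sqrt((-(-31 - 13))**2 + 64**2) = 2563 - sqrt((-1*(-44))**2 + 4096) = 2563 - sqrt(44**2 + 4096) = 2563 - sqrt(1936 + 4096) = 2563 - sqrt(6032) = 2563 - 4*sqrt(377)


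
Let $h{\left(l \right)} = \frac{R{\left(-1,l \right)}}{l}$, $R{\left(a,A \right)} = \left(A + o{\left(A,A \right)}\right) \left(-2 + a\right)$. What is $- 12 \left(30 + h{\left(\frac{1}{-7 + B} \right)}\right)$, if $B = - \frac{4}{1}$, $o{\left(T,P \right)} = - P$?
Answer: $-360$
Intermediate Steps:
$R{\left(a,A \right)} = 0$ ($R{\left(a,A \right)} = \left(A - A\right) \left(-2 + a\right) = 0 \left(-2 + a\right) = 0$)
$B = -4$ ($B = \left(-4\right) 1 = -4$)
$h{\left(l \right)} = 0$ ($h{\left(l \right)} = \frac{0}{l} = 0$)
$- 12 \left(30 + h{\left(\frac{1}{-7 + B} \right)}\right) = - 12 \left(30 + 0\right) = \left(-12\right) 30 = -360$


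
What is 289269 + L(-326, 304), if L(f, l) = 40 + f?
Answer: 288983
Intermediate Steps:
289269 + L(-326, 304) = 289269 + (40 - 326) = 289269 - 286 = 288983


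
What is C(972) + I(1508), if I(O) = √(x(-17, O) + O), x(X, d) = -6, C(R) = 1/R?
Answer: 1/972 + √1502 ≈ 38.757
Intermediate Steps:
I(O) = √(-6 + O)
C(972) + I(1508) = 1/972 + √(-6 + 1508) = 1/972 + √1502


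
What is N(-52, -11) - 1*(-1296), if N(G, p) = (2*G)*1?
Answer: 1192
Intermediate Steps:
N(G, p) = 2*G
N(-52, -11) - 1*(-1296) = 2*(-52) - 1*(-1296) = -104 + 1296 = 1192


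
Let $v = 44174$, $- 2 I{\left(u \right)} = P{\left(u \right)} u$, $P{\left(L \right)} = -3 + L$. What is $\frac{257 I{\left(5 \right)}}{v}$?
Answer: $- \frac{1285}{44174} \approx -0.02909$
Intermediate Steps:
$I{\left(u \right)} = - \frac{u \left(-3 + u\right)}{2}$ ($I{\left(u \right)} = - \frac{\left(-3 + u\right) u}{2} = - \frac{u \left(-3 + u\right)}{2}$)
$\frac{257 I{\left(5 \right)}}{v} = \frac{257 \cdot \frac{1}{2} \cdot 5 \left(3 - 5\right)}{44174} = 257 \cdot \frac{1}{2} \cdot 5 \left(3 - 5\right) \frac{1}{44174} = 257 \cdot \frac{1}{2} \cdot 5 \left(-2\right) \frac{1}{44174} = 257 \left(-5\right) \frac{1}{44174} = \left(-1285\right) \frac{1}{44174} = - \frac{1285}{44174}$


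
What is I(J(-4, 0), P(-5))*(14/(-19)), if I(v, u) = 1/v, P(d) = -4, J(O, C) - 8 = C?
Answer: -7/76 ≈ -0.092105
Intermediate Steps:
J(O, C) = 8 + C
I(J(-4, 0), P(-5))*(14/(-19)) = (14/(-19))/(8 + 0) = (14*(-1/19))/8 = (⅛)*(-14/19) = -7/76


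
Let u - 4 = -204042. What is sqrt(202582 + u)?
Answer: 4*I*sqrt(91) ≈ 38.158*I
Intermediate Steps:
u = -204038 (u = 4 - 204042 = -204038)
sqrt(202582 + u) = sqrt(202582 - 204038) = sqrt(-1456) = 4*I*sqrt(91)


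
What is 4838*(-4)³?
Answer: -309632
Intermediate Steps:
4838*(-4)³ = 4838*(-64) = -309632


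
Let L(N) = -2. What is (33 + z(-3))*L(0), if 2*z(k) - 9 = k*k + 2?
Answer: -86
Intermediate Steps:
z(k) = 11/2 + k²/2 (z(k) = 9/2 + (k*k + 2)/2 = 9/2 + (k² + 2)/2 = 9/2 + (2 + k²)/2 = 9/2 + (1 + k²/2) = 11/2 + k²/2)
(33 + z(-3))*L(0) = (33 + (11/2 + (½)*(-3)²))*(-2) = (33 + (11/2 + (½)*9))*(-2) = (33 + (11/2 + 9/2))*(-2) = (33 + 10)*(-2) = 43*(-2) = -86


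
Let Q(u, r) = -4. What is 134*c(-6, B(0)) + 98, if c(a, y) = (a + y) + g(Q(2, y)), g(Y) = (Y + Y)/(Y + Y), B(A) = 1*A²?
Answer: -572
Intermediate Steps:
B(A) = A²
g(Y) = 1 (g(Y) = (2*Y)/((2*Y)) = (2*Y)*(1/(2*Y)) = 1)
c(a, y) = 1 + a + y (c(a, y) = (a + y) + 1 = 1 + a + y)
134*c(-6, B(0)) + 98 = 134*(1 - 6 + 0²) + 98 = 134*(1 - 6 + 0) + 98 = 134*(-5) + 98 = -670 + 98 = -572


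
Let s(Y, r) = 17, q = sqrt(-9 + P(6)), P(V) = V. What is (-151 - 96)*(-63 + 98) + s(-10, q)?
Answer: -8628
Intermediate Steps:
q = I*sqrt(3) (q = sqrt(-9 + 6) = sqrt(-3) = I*sqrt(3) ≈ 1.732*I)
(-151 - 96)*(-63 + 98) + s(-10, q) = (-151 - 96)*(-63 + 98) + 17 = -247*35 + 17 = -8645 + 17 = -8628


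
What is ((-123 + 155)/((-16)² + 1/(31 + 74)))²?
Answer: 11289600/722588161 ≈ 0.015624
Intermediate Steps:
((-123 + 155)/((-16)² + 1/(31 + 74)))² = (32/(256 + 1/105))² = (32/(26881/105))² = (32*(105/26881))² = (3360/26881)² = 11289600/722588161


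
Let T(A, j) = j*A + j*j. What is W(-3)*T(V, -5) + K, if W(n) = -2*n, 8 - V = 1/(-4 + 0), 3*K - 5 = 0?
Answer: -575/6 ≈ -95.833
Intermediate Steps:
K = 5/3 (K = 5/3 + (1/3)*0 = 5/3 + 0 = 5/3 ≈ 1.6667)
V = 33/4 (V = 8 - 1/(-4 + 0) = 8 - 1/(-4) = 8 - 1*(-1/4) = 8 + 1/4 = 33/4 ≈ 8.2500)
T(A, j) = j**2 + A*j (T(A, j) = A*j + j**2 = j**2 + A*j)
W(-3)*T(V, -5) + K = (-2*(-3))*(-5*(33/4 - 5)) + 5/3 = 6*(-5*13/4) + 5/3 = 6*(-65/4) + 5/3 = -195/2 + 5/3 = -575/6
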